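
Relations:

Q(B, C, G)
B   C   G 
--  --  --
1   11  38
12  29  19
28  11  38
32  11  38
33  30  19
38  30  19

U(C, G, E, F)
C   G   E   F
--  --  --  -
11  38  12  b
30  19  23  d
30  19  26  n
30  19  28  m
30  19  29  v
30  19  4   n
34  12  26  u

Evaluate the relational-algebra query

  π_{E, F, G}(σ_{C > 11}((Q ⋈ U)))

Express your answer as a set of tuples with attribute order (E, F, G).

{(23, d, 19), (26, n, 19), (28, m, 19), (29, v, 19), (4, n, 19)}

Q ⋈ U (natural join on C, G): {(1, 11, 38, 12, b), (28, 11, 38, 12, b), (32, 11, 38, 12, b), (33, 30, 19, 23, d), (33, 30, 19, 26, n), (33, 30, 19, 28, m), (33, 30, 19, 29, v), (33, 30, 19, 4, n), (38, 30, 19, 23, d), (38, 30, 19, 26, n), (38, 30, 19, 28, m), (38, 30, 19, 29, v), (38, 30, 19, 4, n)}
Selection C > 11: {(33, 30, 19, 23, d), (33, 30, 19, 26, n), (33, 30, 19, 28, m), (33, 30, 19, 29, v), (33, 30, 19, 4, n), (38, 30, 19, 23, d), (38, 30, 19, 26, n), (38, 30, 19, 28, m), (38, 30, 19, 29, v), (38, 30, 19, 4, n)}
Projecting to E, F, G (5 duplicate(s) eliminated): {(23, d, 19), (26, n, 19), (28, m, 19), (29, v, 19), (4, n, 19)}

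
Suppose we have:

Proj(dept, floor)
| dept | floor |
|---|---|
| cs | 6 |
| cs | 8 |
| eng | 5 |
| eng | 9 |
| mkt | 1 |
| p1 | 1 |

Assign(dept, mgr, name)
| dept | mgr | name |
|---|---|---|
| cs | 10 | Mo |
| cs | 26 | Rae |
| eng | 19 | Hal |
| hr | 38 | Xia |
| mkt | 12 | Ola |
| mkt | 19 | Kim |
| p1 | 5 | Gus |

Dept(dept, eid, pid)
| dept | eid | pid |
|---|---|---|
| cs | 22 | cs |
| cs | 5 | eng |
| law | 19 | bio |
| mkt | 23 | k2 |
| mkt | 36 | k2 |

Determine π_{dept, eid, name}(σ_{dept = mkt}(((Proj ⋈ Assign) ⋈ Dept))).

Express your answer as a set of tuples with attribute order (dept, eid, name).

{(mkt, 23, Kim), (mkt, 23, Ola), (mkt, 36, Kim), (mkt, 36, Ola)}

Proj ⋈ Assign (natural join on dept): {(cs, 6, 10, Mo), (cs, 6, 26, Rae), (cs, 8, 10, Mo), (cs, 8, 26, Rae), (eng, 5, 19, Hal), (eng, 9, 19, Hal), (mkt, 1, 12, Ola), (mkt, 1, 19, Kim), (p1, 1, 5, Gus)}
(Proj ⋈ Assign) ⋈ Dept (natural join on dept): {(cs, 6, 10, Mo, 22, cs), (cs, 6, 10, Mo, 5, eng), (cs, 6, 26, Rae, 22, cs), (cs, 6, 26, Rae, 5, eng), (cs, 8, 10, Mo, 22, cs), (cs, 8, 10, Mo, 5, eng), (cs, 8, 26, Rae, 22, cs), (cs, 8, 26, Rae, 5, eng), (mkt, 1, 12, Ola, 23, k2), (mkt, 1, 12, Ola, 36, k2), (mkt, 1, 19, Kim, 23, k2), (mkt, 1, 19, Kim, 36, k2)}
Apply σ_{dept = mkt}; surviving tuples: {(mkt, 1, 12, Ola, 23, k2), (mkt, 1, 12, Ola, 36, k2), (mkt, 1, 19, Kim, 23, k2), (mkt, 1, 19, Kim, 36, k2)}
Keep only column(s) dept, eid, name: {(mkt, 23, Kim), (mkt, 23, Ola), (mkt, 36, Kim), (mkt, 36, Ola)}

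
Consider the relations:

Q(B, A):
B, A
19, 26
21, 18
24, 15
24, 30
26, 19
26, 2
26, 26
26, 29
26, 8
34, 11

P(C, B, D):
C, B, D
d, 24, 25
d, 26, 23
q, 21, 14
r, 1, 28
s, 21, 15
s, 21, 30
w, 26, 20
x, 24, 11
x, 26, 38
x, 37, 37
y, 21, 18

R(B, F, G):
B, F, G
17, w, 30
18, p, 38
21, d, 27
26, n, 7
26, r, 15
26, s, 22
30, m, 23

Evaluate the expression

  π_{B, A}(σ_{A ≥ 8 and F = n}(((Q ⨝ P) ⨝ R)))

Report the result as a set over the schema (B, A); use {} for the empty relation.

{(26, 19), (26, 26), (26, 29), (26, 8)}

Joining Q and P on B yields {(21, 18, q, 14), (21, 18, s, 15), (21, 18, s, 30), (21, 18, y, 18), (24, 15, d, 25), (24, 15, x, 11), (24, 30, d, 25), (24, 30, x, 11), (26, 19, d, 23), (26, 19, w, 20), (26, 19, x, 38), (26, 2, d, 23), (26, 2, w, 20), (26, 2, x, 38), (26, 26, d, 23), (26, 26, w, 20), (26, 26, x, 38), (26, 29, d, 23), (26, 29, w, 20), (26, 29, x, 38), (26, 8, d, 23), (26, 8, w, 20), (26, 8, x, 38)}.
Joining (Q ⨝ P) and R on B yields {(21, 18, q, 14, d, 27), (21, 18, s, 15, d, 27), (21, 18, s, 30, d, 27), (21, 18, y, 18, d, 27), (26, 19, d, 23, n, 7), (26, 19, d, 23, r, 15), (26, 19, d, 23, s, 22), (26, 19, w, 20, n, 7), (26, 19, w, 20, r, 15), (26, 19, w, 20, s, 22), (26, 19, x, 38, n, 7), (26, 19, x, 38, r, 15), (26, 19, x, 38, s, 22), (26, 2, d, 23, n, 7), (26, 2, d, 23, r, 15), (26, 2, d, 23, s, 22), (26, 2, w, 20, n, 7), (26, 2, w, 20, r, 15), (26, 2, w, 20, s, 22), (26, 2, x, 38, n, 7), (26, 2, x, 38, r, 15), (26, 2, x, 38, s, 22), (26, 26, d, 23, n, 7), (26, 26, d, 23, r, 15), (26, 26, d, 23, s, 22), (26, 26, w, 20, n, 7), (26, 26, w, 20, r, 15), (26, 26, w, 20, s, 22), (26, 26, x, 38, n, 7), (26, 26, x, 38, r, 15), (26, 26, x, 38, s, 22), (26, 29, d, 23, n, 7), (26, 29, d, 23, r, 15), (26, 29, d, 23, s, 22), (26, 29, w, 20, n, 7), (26, 29, w, 20, r, 15), (26, 29, w, 20, s, 22), (26, 29, x, 38, n, 7), (26, 29, x, 38, r, 15), (26, 29, x, 38, s, 22), (26, 8, d, 23, n, 7), (26, 8, d, 23, r, 15), (26, 8, d, 23, s, 22), (26, 8, w, 20, n, 7), (26, 8, w, 20, r, 15), (26, 8, w, 20, s, 22), (26, 8, x, 38, n, 7), (26, 8, x, 38, r, 15), (26, 8, x, 38, s, 22)}.
Apply σ_{A ≥ 8 and F = n}; surviving tuples: {(26, 19, d, 23, n, 7), (26, 19, w, 20, n, 7), (26, 19, x, 38, n, 7), (26, 26, d, 23, n, 7), (26, 26, w, 20, n, 7), (26, 26, x, 38, n, 7), (26, 29, d, 23, n, 7), (26, 29, w, 20, n, 7), (26, 29, x, 38, n, 7), (26, 8, d, 23, n, 7), (26, 8, w, 20, n, 7), (26, 8, x, 38, n, 7)}
π_{B, A} gives {(26, 19), (26, 26), (26, 29), (26, 8)} (8 duplicate(s) eliminated).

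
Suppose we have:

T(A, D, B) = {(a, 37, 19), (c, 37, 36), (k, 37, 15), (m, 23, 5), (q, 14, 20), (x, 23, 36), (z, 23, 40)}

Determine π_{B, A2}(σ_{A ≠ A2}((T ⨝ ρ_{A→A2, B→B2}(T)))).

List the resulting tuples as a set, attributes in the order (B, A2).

ρ[A→A2, B→B2]: schema becomes (A2, D, B2); tuples unchanged.
T ⋈ ρ_{A→A2, B→B2}(T) (natural join on D): {(a, 37, 19, a, 19), (a, 37, 19, c, 36), (a, 37, 19, k, 15), (c, 37, 36, a, 19), (c, 37, 36, c, 36), (c, 37, 36, k, 15), (k, 37, 15, a, 19), (k, 37, 15, c, 36), (k, 37, 15, k, 15), (m, 23, 5, m, 5), (m, 23, 5, x, 36), (m, 23, 5, z, 40), (q, 14, 20, q, 20), (x, 23, 36, m, 5), (x, 23, 36, x, 36), (x, 23, 36, z, 40), (z, 23, 40, m, 5), (z, 23, 40, x, 36), (z, 23, 40, z, 40)}
Filtering on A ≠ A2 leaves {(a, 37, 19, c, 36), (a, 37, 19, k, 15), (c, 37, 36, a, 19), (c, 37, 36, k, 15), (k, 37, 15, a, 19), (k, 37, 15, c, 36), (m, 23, 5, x, 36), (m, 23, 5, z, 40), (x, 23, 36, m, 5), (x, 23, 36, z, 40), (z, 23, 40, m, 5), (z, 23, 40, x, 36)}.
π_{B, A2} gives {(15, a), (15, c), (19, c), (19, k), (36, a), (36, k), (36, m), (36, z), (40, m), (40, x), (5, x), (5, z)}.

{(15, a), (15, c), (19, c), (19, k), (36, a), (36, k), (36, m), (36, z), (40, m), (40, x), (5, x), (5, z)}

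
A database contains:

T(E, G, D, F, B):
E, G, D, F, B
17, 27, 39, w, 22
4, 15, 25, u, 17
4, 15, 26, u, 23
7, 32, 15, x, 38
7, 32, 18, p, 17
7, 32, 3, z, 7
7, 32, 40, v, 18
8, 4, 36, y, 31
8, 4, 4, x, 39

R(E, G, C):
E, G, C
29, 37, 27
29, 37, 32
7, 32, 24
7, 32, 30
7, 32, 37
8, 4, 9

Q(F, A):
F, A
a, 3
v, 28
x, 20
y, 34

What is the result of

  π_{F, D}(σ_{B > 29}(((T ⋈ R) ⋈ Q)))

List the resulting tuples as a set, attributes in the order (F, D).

{(x, 15), (x, 4), (y, 36)}

T ⋈ R (natural join on E, G): {(7, 32, 15, x, 38, 24), (7, 32, 15, x, 38, 30), (7, 32, 15, x, 38, 37), (7, 32, 18, p, 17, 24), (7, 32, 18, p, 17, 30), (7, 32, 18, p, 17, 37), (7, 32, 3, z, 7, 24), (7, 32, 3, z, 7, 30), (7, 32, 3, z, 7, 37), (7, 32, 40, v, 18, 24), (7, 32, 40, v, 18, 30), (7, 32, 40, v, 18, 37), (8, 4, 36, y, 31, 9), (8, 4, 4, x, 39, 9)}
(T ⋈ R) ⋈ Q (natural join on F): {(7, 32, 15, x, 38, 24, 20), (7, 32, 15, x, 38, 30, 20), (7, 32, 15, x, 38, 37, 20), (7, 32, 40, v, 18, 24, 28), (7, 32, 40, v, 18, 30, 28), (7, 32, 40, v, 18, 37, 28), (8, 4, 36, y, 31, 9, 34), (8, 4, 4, x, 39, 9, 20)}
Selection B > 29: {(7, 32, 15, x, 38, 24, 20), (7, 32, 15, x, 38, 30, 20), (7, 32, 15, x, 38, 37, 20), (8, 4, 36, y, 31, 9, 34), (8, 4, 4, x, 39, 9, 20)}
π[F, D]: project onto (F, D) (2 duplicate(s) eliminated) → {(x, 15), (x, 4), (y, 36)}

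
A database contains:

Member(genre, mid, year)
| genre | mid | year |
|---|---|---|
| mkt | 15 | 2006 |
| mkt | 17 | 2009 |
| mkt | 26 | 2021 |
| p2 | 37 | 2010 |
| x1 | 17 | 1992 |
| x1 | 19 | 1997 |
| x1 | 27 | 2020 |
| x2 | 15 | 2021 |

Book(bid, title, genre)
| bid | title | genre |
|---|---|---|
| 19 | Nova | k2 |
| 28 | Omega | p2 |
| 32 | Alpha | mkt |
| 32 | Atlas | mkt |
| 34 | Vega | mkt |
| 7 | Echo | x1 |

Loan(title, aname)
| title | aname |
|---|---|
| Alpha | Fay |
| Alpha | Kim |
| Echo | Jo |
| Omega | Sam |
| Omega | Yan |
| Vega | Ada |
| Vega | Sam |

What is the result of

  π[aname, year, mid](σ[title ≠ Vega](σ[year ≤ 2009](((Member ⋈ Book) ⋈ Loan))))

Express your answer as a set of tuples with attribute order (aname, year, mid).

{(Fay, 2006, 15), (Fay, 2009, 17), (Jo, 1992, 17), (Jo, 1997, 19), (Kim, 2006, 15), (Kim, 2009, 17)}

Joining Member and Book on genre yields {(mkt, 15, 2006, 32, Alpha), (mkt, 15, 2006, 32, Atlas), (mkt, 15, 2006, 34, Vega), (mkt, 17, 2009, 32, Alpha), (mkt, 17, 2009, 32, Atlas), (mkt, 17, 2009, 34, Vega), (mkt, 26, 2021, 32, Alpha), (mkt, 26, 2021, 32, Atlas), (mkt, 26, 2021, 34, Vega), (p2, 37, 2010, 28, Omega), (x1, 17, 1992, 7, Echo), (x1, 19, 1997, 7, Echo), (x1, 27, 2020, 7, Echo)}.
Joining (Member ⋈ Book) and Loan on title yields {(mkt, 15, 2006, 32, Alpha, Fay), (mkt, 15, 2006, 32, Alpha, Kim), (mkt, 15, 2006, 34, Vega, Ada), (mkt, 15, 2006, 34, Vega, Sam), (mkt, 17, 2009, 32, Alpha, Fay), (mkt, 17, 2009, 32, Alpha, Kim), (mkt, 17, 2009, 34, Vega, Ada), (mkt, 17, 2009, 34, Vega, Sam), (mkt, 26, 2021, 32, Alpha, Fay), (mkt, 26, 2021, 32, Alpha, Kim), (mkt, 26, 2021, 34, Vega, Ada), (mkt, 26, 2021, 34, Vega, Sam), (p2, 37, 2010, 28, Omega, Sam), (p2, 37, 2010, 28, Omega, Yan), (x1, 17, 1992, 7, Echo, Jo), (x1, 19, 1997, 7, Echo, Jo), (x1, 27, 2020, 7, Echo, Jo)}.
Apply σ_{year ≤ 2009}; surviving tuples: {(mkt, 15, 2006, 32, Alpha, Fay), (mkt, 15, 2006, 32, Alpha, Kim), (mkt, 15, 2006, 34, Vega, Ada), (mkt, 15, 2006, 34, Vega, Sam), (mkt, 17, 2009, 32, Alpha, Fay), (mkt, 17, 2009, 32, Alpha, Kim), (mkt, 17, 2009, 34, Vega, Ada), (mkt, 17, 2009, 34, Vega, Sam), (x1, 17, 1992, 7, Echo, Jo), (x1, 19, 1997, 7, Echo, Jo)}
Apply σ_{title ≠ Vega}; surviving tuples: {(mkt, 15, 2006, 32, Alpha, Fay), (mkt, 15, 2006, 32, Alpha, Kim), (mkt, 17, 2009, 32, Alpha, Fay), (mkt, 17, 2009, 32, Alpha, Kim), (x1, 17, 1992, 7, Echo, Jo), (x1, 19, 1997, 7, Echo, Jo)}
π[aname, year, mid]: project onto (aname, year, mid) → {(Fay, 2006, 15), (Fay, 2009, 17), (Jo, 1992, 17), (Jo, 1997, 19), (Kim, 2006, 15), (Kim, 2009, 17)}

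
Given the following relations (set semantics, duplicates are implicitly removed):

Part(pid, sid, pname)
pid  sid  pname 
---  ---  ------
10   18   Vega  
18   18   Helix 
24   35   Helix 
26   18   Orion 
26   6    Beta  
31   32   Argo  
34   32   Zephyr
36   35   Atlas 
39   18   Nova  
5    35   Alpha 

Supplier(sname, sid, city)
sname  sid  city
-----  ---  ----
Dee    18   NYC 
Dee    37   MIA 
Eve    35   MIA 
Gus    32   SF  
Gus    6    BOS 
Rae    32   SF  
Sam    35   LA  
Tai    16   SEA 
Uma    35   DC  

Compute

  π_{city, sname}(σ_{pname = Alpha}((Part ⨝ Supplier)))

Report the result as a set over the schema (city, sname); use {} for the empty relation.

{(DC, Uma), (LA, Sam), (MIA, Eve)}

Joining Part and Supplier on sid yields {(10, 18, Vega, Dee, NYC), (18, 18, Helix, Dee, NYC), (24, 35, Helix, Eve, MIA), (24, 35, Helix, Sam, LA), (24, 35, Helix, Uma, DC), (26, 18, Orion, Dee, NYC), (26, 6, Beta, Gus, BOS), (31, 32, Argo, Gus, SF), (31, 32, Argo, Rae, SF), (34, 32, Zephyr, Gus, SF), (34, 32, Zephyr, Rae, SF), (36, 35, Atlas, Eve, MIA), (36, 35, Atlas, Sam, LA), (36, 35, Atlas, Uma, DC), (39, 18, Nova, Dee, NYC), (5, 35, Alpha, Eve, MIA), (5, 35, Alpha, Sam, LA), (5, 35, Alpha, Uma, DC)}.
σ[pname = Alpha]: keep tuples satisfying pname = Alpha → {(5, 35, Alpha, Eve, MIA), (5, 35, Alpha, Sam, LA), (5, 35, Alpha, Uma, DC)}
π_{city, sname} gives {(DC, Uma), (LA, Sam), (MIA, Eve)}.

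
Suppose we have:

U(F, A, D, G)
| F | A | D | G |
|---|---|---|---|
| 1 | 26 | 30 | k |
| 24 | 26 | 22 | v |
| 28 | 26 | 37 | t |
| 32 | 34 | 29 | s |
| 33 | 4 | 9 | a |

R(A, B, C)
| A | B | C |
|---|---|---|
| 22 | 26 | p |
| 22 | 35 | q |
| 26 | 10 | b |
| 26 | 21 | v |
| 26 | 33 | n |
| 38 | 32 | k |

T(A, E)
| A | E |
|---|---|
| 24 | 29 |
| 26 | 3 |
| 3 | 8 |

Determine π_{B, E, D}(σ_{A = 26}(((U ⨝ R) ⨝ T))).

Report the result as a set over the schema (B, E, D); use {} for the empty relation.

{(10, 3, 22), (10, 3, 30), (10, 3, 37), (21, 3, 22), (21, 3, 30), (21, 3, 37), (33, 3, 22), (33, 3, 30), (33, 3, 37)}

Joining U and R on A yields {(1, 26, 30, k, 10, b), (1, 26, 30, k, 21, v), (1, 26, 30, k, 33, n), (24, 26, 22, v, 10, b), (24, 26, 22, v, 21, v), (24, 26, 22, v, 33, n), (28, 26, 37, t, 10, b), (28, 26, 37, t, 21, v), (28, 26, 37, t, 33, n)}.
Joining (U ⨝ R) and T on A yields {(1, 26, 30, k, 10, b, 3), (1, 26, 30, k, 21, v, 3), (1, 26, 30, k, 33, n, 3), (24, 26, 22, v, 10, b, 3), (24, 26, 22, v, 21, v, 3), (24, 26, 22, v, 33, n, 3), (28, 26, 37, t, 10, b, 3), (28, 26, 37, t, 21, v, 3), (28, 26, 37, t, 33, n, 3)}.
Selection A = 26: {(1, 26, 30, k, 10, b, 3), (1, 26, 30, k, 21, v, 3), (1, 26, 30, k, 33, n, 3), (24, 26, 22, v, 10, b, 3), (24, 26, 22, v, 21, v, 3), (24, 26, 22, v, 33, n, 3), (28, 26, 37, t, 10, b, 3), (28, 26, 37, t, 21, v, 3), (28, 26, 37, t, 33, n, 3)}
Keep only column(s) B, E, D: {(10, 3, 22), (10, 3, 30), (10, 3, 37), (21, 3, 22), (21, 3, 30), (21, 3, 37), (33, 3, 22), (33, 3, 30), (33, 3, 37)}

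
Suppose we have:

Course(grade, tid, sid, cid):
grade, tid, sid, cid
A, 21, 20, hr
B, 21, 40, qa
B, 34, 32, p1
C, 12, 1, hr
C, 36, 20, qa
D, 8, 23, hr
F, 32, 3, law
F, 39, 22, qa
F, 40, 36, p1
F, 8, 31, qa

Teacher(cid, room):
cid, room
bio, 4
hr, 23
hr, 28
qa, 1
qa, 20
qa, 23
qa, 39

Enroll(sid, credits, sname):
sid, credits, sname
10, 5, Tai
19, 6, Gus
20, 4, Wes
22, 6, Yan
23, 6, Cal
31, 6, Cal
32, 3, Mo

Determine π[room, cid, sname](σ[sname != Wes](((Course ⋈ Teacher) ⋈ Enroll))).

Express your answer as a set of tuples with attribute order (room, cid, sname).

{(1, qa, Cal), (1, qa, Yan), (20, qa, Cal), (20, qa, Yan), (23, hr, Cal), (23, qa, Cal), (23, qa, Yan), (28, hr, Cal), (39, qa, Cal), (39, qa, Yan)}

Course ⋈ Teacher (natural join on cid): {(A, 21, 20, hr, 23), (A, 21, 20, hr, 28), (B, 21, 40, qa, 1), (B, 21, 40, qa, 20), (B, 21, 40, qa, 23), (B, 21, 40, qa, 39), (C, 12, 1, hr, 23), (C, 12, 1, hr, 28), (C, 36, 20, qa, 1), (C, 36, 20, qa, 20), (C, 36, 20, qa, 23), (C, 36, 20, qa, 39), (D, 8, 23, hr, 23), (D, 8, 23, hr, 28), (F, 39, 22, qa, 1), (F, 39, 22, qa, 20), (F, 39, 22, qa, 23), (F, 39, 22, qa, 39), (F, 8, 31, qa, 1), (F, 8, 31, qa, 20), (F, 8, 31, qa, 23), (F, 8, 31, qa, 39)}
(Course ⋈ Teacher) ⋈ Enroll (natural join on sid): {(A, 21, 20, hr, 23, 4, Wes), (A, 21, 20, hr, 28, 4, Wes), (C, 36, 20, qa, 1, 4, Wes), (C, 36, 20, qa, 20, 4, Wes), (C, 36, 20, qa, 23, 4, Wes), (C, 36, 20, qa, 39, 4, Wes), (D, 8, 23, hr, 23, 6, Cal), (D, 8, 23, hr, 28, 6, Cal), (F, 39, 22, qa, 1, 6, Yan), (F, 39, 22, qa, 20, 6, Yan), (F, 39, 22, qa, 23, 6, Yan), (F, 39, 22, qa, 39, 6, Yan), (F, 8, 31, qa, 1, 6, Cal), (F, 8, 31, qa, 20, 6, Cal), (F, 8, 31, qa, 23, 6, Cal), (F, 8, 31, qa, 39, 6, Cal)}
Filtering on sname != Wes leaves {(D, 8, 23, hr, 23, 6, Cal), (D, 8, 23, hr, 28, 6, Cal), (F, 39, 22, qa, 1, 6, Yan), (F, 39, 22, qa, 20, 6, Yan), (F, 39, 22, qa, 23, 6, Yan), (F, 39, 22, qa, 39, 6, Yan), (F, 8, 31, qa, 1, 6, Cal), (F, 8, 31, qa, 20, 6, Cal), (F, 8, 31, qa, 23, 6, Cal), (F, 8, 31, qa, 39, 6, Cal)}.
Keep only column(s) room, cid, sname: {(1, qa, Cal), (1, qa, Yan), (20, qa, Cal), (20, qa, Yan), (23, hr, Cal), (23, qa, Cal), (23, qa, Yan), (28, hr, Cal), (39, qa, Cal), (39, qa, Yan)}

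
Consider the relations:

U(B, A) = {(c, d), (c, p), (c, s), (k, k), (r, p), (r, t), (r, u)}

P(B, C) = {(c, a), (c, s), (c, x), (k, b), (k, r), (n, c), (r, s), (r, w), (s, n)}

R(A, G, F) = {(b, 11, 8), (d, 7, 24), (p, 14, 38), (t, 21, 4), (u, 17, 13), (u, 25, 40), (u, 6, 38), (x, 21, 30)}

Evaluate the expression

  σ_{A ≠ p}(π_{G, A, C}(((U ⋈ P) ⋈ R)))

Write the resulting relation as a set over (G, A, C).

{(17, u, s), (17, u, w), (21, t, s), (21, t, w), (25, u, s), (25, u, w), (6, u, s), (6, u, w), (7, d, a), (7, d, s), (7, d, x)}

Natural join on B: {(c, d, a), (c, d, s), (c, d, x), (c, p, a), (c, p, s), (c, p, x), (c, s, a), (c, s, s), (c, s, x), (k, k, b), (k, k, r), (r, p, s), (r, p, w), (r, t, s), (r, t, w), (r, u, s), (r, u, w)}
Natural join on A: {(c, d, a, 7, 24), (c, d, s, 7, 24), (c, d, x, 7, 24), (c, p, a, 14, 38), (c, p, s, 14, 38), (c, p, x, 14, 38), (r, p, s, 14, 38), (r, p, w, 14, 38), (r, t, s, 21, 4), (r, t, w, 21, 4), (r, u, s, 17, 13), (r, u, s, 25, 40), (r, u, s, 6, 38), (r, u, w, 17, 13), (r, u, w, 25, 40), (r, u, w, 6, 38)}
π_{G, A, C} gives {(14, p, a), (14, p, s), (14, p, w), (14, p, x), (17, u, s), (17, u, w), (21, t, s), (21, t, w), (25, u, s), (25, u, w), (6, u, s), (6, u, w), (7, d, a), (7, d, s), (7, d, x)} (1 duplicate(s) eliminated).
Filtering on A ≠ p leaves {(17, u, s), (17, u, w), (21, t, s), (21, t, w), (25, u, s), (25, u, w), (6, u, s), (6, u, w), (7, d, a), (7, d, s), (7, d, x)}.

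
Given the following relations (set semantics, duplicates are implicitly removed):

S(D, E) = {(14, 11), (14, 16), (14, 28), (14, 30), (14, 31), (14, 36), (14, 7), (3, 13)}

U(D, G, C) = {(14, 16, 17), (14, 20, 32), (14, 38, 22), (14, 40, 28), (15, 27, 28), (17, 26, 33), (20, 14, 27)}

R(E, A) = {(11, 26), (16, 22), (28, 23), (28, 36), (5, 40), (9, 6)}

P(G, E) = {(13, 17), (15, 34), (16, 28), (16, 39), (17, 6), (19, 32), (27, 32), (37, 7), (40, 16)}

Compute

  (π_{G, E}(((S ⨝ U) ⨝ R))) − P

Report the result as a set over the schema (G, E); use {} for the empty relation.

S ⋈ U (natural join on D): {(14, 11, 16, 17), (14, 11, 20, 32), (14, 11, 38, 22), (14, 11, 40, 28), (14, 16, 16, 17), (14, 16, 20, 32), (14, 16, 38, 22), (14, 16, 40, 28), (14, 28, 16, 17), (14, 28, 20, 32), (14, 28, 38, 22), (14, 28, 40, 28), (14, 30, 16, 17), (14, 30, 20, 32), (14, 30, 38, 22), (14, 30, 40, 28), (14, 31, 16, 17), (14, 31, 20, 32), (14, 31, 38, 22), (14, 31, 40, 28), (14, 36, 16, 17), (14, 36, 20, 32), (14, 36, 38, 22), (14, 36, 40, 28), (14, 7, 16, 17), (14, 7, 20, 32), (14, 7, 38, 22), (14, 7, 40, 28)}
(S ⨝ U) ⋈ R (natural join on E): {(14, 11, 16, 17, 26), (14, 11, 20, 32, 26), (14, 11, 38, 22, 26), (14, 11, 40, 28, 26), (14, 16, 16, 17, 22), (14, 16, 20, 32, 22), (14, 16, 38, 22, 22), (14, 16, 40, 28, 22), (14, 28, 16, 17, 23), (14, 28, 16, 17, 36), (14, 28, 20, 32, 23), (14, 28, 20, 32, 36), (14, 28, 38, 22, 23), (14, 28, 38, 22, 36), (14, 28, 40, 28, 23), (14, 28, 40, 28, 36)}
π_{G, E} gives {(16, 11), (16, 16), (16, 28), (20, 11), (20, 16), (20, 28), (38, 11), (38, 16), (38, 28), (40, 11), (40, 16), (40, 28)} (4 duplicate(s) eliminated).
Set difference of the two operands is {(16, 11), (16, 16), (20, 11), (20, 16), (20, 28), (38, 11), (38, 16), (38, 28), (40, 11), (40, 28)}.

{(16, 11), (16, 16), (20, 11), (20, 16), (20, 28), (38, 11), (38, 16), (38, 28), (40, 11), (40, 28)}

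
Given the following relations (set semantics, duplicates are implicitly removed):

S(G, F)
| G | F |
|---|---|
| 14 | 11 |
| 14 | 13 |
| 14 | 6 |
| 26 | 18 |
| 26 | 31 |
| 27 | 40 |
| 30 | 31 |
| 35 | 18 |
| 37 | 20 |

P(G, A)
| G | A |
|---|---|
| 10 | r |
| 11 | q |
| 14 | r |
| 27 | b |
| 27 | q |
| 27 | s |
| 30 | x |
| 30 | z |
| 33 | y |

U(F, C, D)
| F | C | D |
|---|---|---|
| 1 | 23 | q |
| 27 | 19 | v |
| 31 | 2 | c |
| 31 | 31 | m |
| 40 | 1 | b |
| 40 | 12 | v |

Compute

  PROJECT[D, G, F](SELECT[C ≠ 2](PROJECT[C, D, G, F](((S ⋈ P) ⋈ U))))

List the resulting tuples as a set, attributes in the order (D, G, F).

Joining S and P on G yields {(14, 11, r), (14, 13, r), (14, 6, r), (27, 40, b), (27, 40, q), (27, 40, s), (30, 31, x), (30, 31, z)}.
Joining (S ⋈ P) and U on F yields {(27, 40, b, 1, b), (27, 40, b, 12, v), (27, 40, q, 1, b), (27, 40, q, 12, v), (27, 40, s, 1, b), (27, 40, s, 12, v), (30, 31, x, 2, c), (30, 31, x, 31, m), (30, 31, z, 2, c), (30, 31, z, 31, m)}.
Projecting to C, D, G, F (6 duplicate(s) eliminated): {(1, b, 27, 40), (12, v, 27, 40), (2, c, 30, 31), (31, m, 30, 31)}
Apply σ_{C ≠ 2}; surviving tuples: {(1, b, 27, 40), (12, v, 27, 40), (31, m, 30, 31)}
Projecting to D, G, F: {(b, 27, 40), (m, 30, 31), (v, 27, 40)}

{(b, 27, 40), (m, 30, 31), (v, 27, 40)}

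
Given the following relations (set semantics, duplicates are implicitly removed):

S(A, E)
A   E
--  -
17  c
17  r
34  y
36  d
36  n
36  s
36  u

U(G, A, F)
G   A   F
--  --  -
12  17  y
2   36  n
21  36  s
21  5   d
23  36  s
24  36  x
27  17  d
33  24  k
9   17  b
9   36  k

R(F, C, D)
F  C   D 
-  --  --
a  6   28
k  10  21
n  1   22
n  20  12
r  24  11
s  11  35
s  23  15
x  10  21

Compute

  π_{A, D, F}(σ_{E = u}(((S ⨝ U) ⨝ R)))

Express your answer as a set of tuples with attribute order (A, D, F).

{(36, 12, n), (36, 15, s), (36, 21, k), (36, 21, x), (36, 22, n), (36, 35, s)}

Natural join on A: {(17, c, 12, y), (17, c, 27, d), (17, c, 9, b), (17, r, 12, y), (17, r, 27, d), (17, r, 9, b), (36, d, 2, n), (36, d, 21, s), (36, d, 23, s), (36, d, 24, x), (36, d, 9, k), (36, n, 2, n), (36, n, 21, s), (36, n, 23, s), (36, n, 24, x), (36, n, 9, k), (36, s, 2, n), (36, s, 21, s), (36, s, 23, s), (36, s, 24, x), (36, s, 9, k), (36, u, 2, n), (36, u, 21, s), (36, u, 23, s), (36, u, 24, x), (36, u, 9, k)}
Natural join on F: {(36, d, 2, n, 1, 22), (36, d, 2, n, 20, 12), (36, d, 21, s, 11, 35), (36, d, 21, s, 23, 15), (36, d, 23, s, 11, 35), (36, d, 23, s, 23, 15), (36, d, 24, x, 10, 21), (36, d, 9, k, 10, 21), (36, n, 2, n, 1, 22), (36, n, 2, n, 20, 12), (36, n, 21, s, 11, 35), (36, n, 21, s, 23, 15), (36, n, 23, s, 11, 35), (36, n, 23, s, 23, 15), (36, n, 24, x, 10, 21), (36, n, 9, k, 10, 21), (36, s, 2, n, 1, 22), (36, s, 2, n, 20, 12), (36, s, 21, s, 11, 35), (36, s, 21, s, 23, 15), (36, s, 23, s, 11, 35), (36, s, 23, s, 23, 15), (36, s, 24, x, 10, 21), (36, s, 9, k, 10, 21), (36, u, 2, n, 1, 22), (36, u, 2, n, 20, 12), (36, u, 21, s, 11, 35), (36, u, 21, s, 23, 15), (36, u, 23, s, 11, 35), (36, u, 23, s, 23, 15), (36, u, 24, x, 10, 21), (36, u, 9, k, 10, 21)}
Filtering on E = u leaves {(36, u, 2, n, 1, 22), (36, u, 2, n, 20, 12), (36, u, 21, s, 11, 35), (36, u, 21, s, 23, 15), (36, u, 23, s, 11, 35), (36, u, 23, s, 23, 15), (36, u, 24, x, 10, 21), (36, u, 9, k, 10, 21)}.
Keep only column(s) A, D, F (2 duplicate(s) eliminated): {(36, 12, n), (36, 15, s), (36, 21, k), (36, 21, x), (36, 22, n), (36, 35, s)}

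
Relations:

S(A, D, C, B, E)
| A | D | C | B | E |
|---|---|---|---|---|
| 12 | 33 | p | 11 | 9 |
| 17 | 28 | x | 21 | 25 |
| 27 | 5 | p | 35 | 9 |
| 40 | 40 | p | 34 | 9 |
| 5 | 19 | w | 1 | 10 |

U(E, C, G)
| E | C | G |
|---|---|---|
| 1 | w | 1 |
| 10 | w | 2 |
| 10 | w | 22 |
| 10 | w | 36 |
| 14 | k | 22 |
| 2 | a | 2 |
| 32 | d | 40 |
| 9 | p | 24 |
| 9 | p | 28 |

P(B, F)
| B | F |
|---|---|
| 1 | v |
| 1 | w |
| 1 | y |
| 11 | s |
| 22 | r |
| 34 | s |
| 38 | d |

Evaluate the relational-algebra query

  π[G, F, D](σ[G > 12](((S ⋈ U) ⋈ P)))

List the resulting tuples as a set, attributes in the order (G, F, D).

Natural join on C, E: {(12, 33, p, 11, 9, 24), (12, 33, p, 11, 9, 28), (27, 5, p, 35, 9, 24), (27, 5, p, 35, 9, 28), (40, 40, p, 34, 9, 24), (40, 40, p, 34, 9, 28), (5, 19, w, 1, 10, 2), (5, 19, w, 1, 10, 22), (5, 19, w, 1, 10, 36)}
Natural join on B: {(12, 33, p, 11, 9, 24, s), (12, 33, p, 11, 9, 28, s), (40, 40, p, 34, 9, 24, s), (40, 40, p, 34, 9, 28, s), (5, 19, w, 1, 10, 2, v), (5, 19, w, 1, 10, 2, w), (5, 19, w, 1, 10, 2, y), (5, 19, w, 1, 10, 22, v), (5, 19, w, 1, 10, 22, w), (5, 19, w, 1, 10, 22, y), (5, 19, w, 1, 10, 36, v), (5, 19, w, 1, 10, 36, w), (5, 19, w, 1, 10, 36, y)}
Selection G > 12: {(12, 33, p, 11, 9, 24, s), (12, 33, p, 11, 9, 28, s), (40, 40, p, 34, 9, 24, s), (40, 40, p, 34, 9, 28, s), (5, 19, w, 1, 10, 22, v), (5, 19, w, 1, 10, 22, w), (5, 19, w, 1, 10, 22, y), (5, 19, w, 1, 10, 36, v), (5, 19, w, 1, 10, 36, w), (5, 19, w, 1, 10, 36, y)}
Keep only column(s) G, F, D: {(22, v, 19), (22, w, 19), (22, y, 19), (24, s, 33), (24, s, 40), (28, s, 33), (28, s, 40), (36, v, 19), (36, w, 19), (36, y, 19)}

{(22, v, 19), (22, w, 19), (22, y, 19), (24, s, 33), (24, s, 40), (28, s, 33), (28, s, 40), (36, v, 19), (36, w, 19), (36, y, 19)}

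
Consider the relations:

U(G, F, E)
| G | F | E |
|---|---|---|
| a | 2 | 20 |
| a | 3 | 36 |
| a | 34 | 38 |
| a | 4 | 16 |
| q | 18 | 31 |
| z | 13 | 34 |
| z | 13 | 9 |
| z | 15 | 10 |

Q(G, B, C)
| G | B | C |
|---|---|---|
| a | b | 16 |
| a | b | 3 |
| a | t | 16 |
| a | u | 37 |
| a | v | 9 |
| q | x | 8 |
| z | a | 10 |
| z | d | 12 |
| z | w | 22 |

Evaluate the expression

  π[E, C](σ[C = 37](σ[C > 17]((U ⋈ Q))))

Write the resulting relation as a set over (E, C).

Natural join on G: {(a, 2, 20, b, 16), (a, 2, 20, b, 3), (a, 2, 20, t, 16), (a, 2, 20, u, 37), (a, 2, 20, v, 9), (a, 3, 36, b, 16), (a, 3, 36, b, 3), (a, 3, 36, t, 16), (a, 3, 36, u, 37), (a, 3, 36, v, 9), (a, 34, 38, b, 16), (a, 34, 38, b, 3), (a, 34, 38, t, 16), (a, 34, 38, u, 37), (a, 34, 38, v, 9), (a, 4, 16, b, 16), (a, 4, 16, b, 3), (a, 4, 16, t, 16), (a, 4, 16, u, 37), (a, 4, 16, v, 9), (q, 18, 31, x, 8), (z, 13, 34, a, 10), (z, 13, 34, d, 12), (z, 13, 34, w, 22), (z, 13, 9, a, 10), (z, 13, 9, d, 12), (z, 13, 9, w, 22), (z, 15, 10, a, 10), (z, 15, 10, d, 12), (z, 15, 10, w, 22)}
Apply σ_{C > 17}; surviving tuples: {(a, 2, 20, u, 37), (a, 3, 36, u, 37), (a, 34, 38, u, 37), (a, 4, 16, u, 37), (z, 13, 34, w, 22), (z, 13, 9, w, 22), (z, 15, 10, w, 22)}
Apply σ_{C = 37}; surviving tuples: {(a, 2, 20, u, 37), (a, 3, 36, u, 37), (a, 34, 38, u, 37), (a, 4, 16, u, 37)}
π_{E, C} gives {(16, 37), (20, 37), (36, 37), (38, 37)}.

{(16, 37), (20, 37), (36, 37), (38, 37)}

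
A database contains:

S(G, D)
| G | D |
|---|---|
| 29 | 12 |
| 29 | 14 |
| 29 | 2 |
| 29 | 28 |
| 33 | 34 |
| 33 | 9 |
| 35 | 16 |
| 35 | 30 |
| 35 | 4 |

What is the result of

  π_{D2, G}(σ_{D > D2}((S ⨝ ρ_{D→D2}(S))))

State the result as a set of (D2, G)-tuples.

{(12, 29), (14, 29), (16, 35), (2, 29), (4, 35), (9, 33)}

ρ[D→D2]: schema becomes (G, D2); tuples unchanged.
S ⋈ ρ_{D→D2}(S) (natural join on G): {(29, 12, 12), (29, 12, 14), (29, 12, 2), (29, 12, 28), (29, 14, 12), (29, 14, 14), (29, 14, 2), (29, 14, 28), (29, 2, 12), (29, 2, 14), (29, 2, 2), (29, 2, 28), (29, 28, 12), (29, 28, 14), (29, 28, 2), (29, 28, 28), (33, 34, 34), (33, 34, 9), (33, 9, 34), (33, 9, 9), (35, 16, 16), (35, 16, 30), (35, 16, 4), (35, 30, 16), (35, 30, 30), (35, 30, 4), (35, 4, 16), (35, 4, 30), (35, 4, 4)}
σ[D > D2]: keep tuples satisfying D > D2 → {(29, 12, 2), (29, 14, 12), (29, 14, 2), (29, 28, 12), (29, 28, 14), (29, 28, 2), (33, 34, 9), (35, 16, 4), (35, 30, 16), (35, 30, 4)}
Keep only column(s) D2, G (4 duplicate(s) eliminated): {(12, 29), (14, 29), (16, 35), (2, 29), (4, 35), (9, 33)}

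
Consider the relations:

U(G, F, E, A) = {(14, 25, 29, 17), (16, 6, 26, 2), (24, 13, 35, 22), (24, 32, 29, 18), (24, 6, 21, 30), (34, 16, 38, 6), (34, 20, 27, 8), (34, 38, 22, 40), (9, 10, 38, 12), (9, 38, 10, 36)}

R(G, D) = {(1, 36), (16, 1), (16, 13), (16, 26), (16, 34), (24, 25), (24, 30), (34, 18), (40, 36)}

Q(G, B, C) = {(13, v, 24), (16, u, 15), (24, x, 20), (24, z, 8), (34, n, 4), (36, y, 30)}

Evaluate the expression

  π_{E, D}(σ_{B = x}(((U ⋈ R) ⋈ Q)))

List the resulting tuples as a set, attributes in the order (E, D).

{(21, 25), (21, 30), (29, 25), (29, 30), (35, 25), (35, 30)}

U ⋈ R (natural join on G): {(16, 6, 26, 2, 1), (16, 6, 26, 2, 13), (16, 6, 26, 2, 26), (16, 6, 26, 2, 34), (24, 13, 35, 22, 25), (24, 13, 35, 22, 30), (24, 32, 29, 18, 25), (24, 32, 29, 18, 30), (24, 6, 21, 30, 25), (24, 6, 21, 30, 30), (34, 16, 38, 6, 18), (34, 20, 27, 8, 18), (34, 38, 22, 40, 18)}
(U ⋈ R) ⋈ Q (natural join on G): {(16, 6, 26, 2, 1, u, 15), (16, 6, 26, 2, 13, u, 15), (16, 6, 26, 2, 26, u, 15), (16, 6, 26, 2, 34, u, 15), (24, 13, 35, 22, 25, x, 20), (24, 13, 35, 22, 25, z, 8), (24, 13, 35, 22, 30, x, 20), (24, 13, 35, 22, 30, z, 8), (24, 32, 29, 18, 25, x, 20), (24, 32, 29, 18, 25, z, 8), (24, 32, 29, 18, 30, x, 20), (24, 32, 29, 18, 30, z, 8), (24, 6, 21, 30, 25, x, 20), (24, 6, 21, 30, 25, z, 8), (24, 6, 21, 30, 30, x, 20), (24, 6, 21, 30, 30, z, 8), (34, 16, 38, 6, 18, n, 4), (34, 20, 27, 8, 18, n, 4), (34, 38, 22, 40, 18, n, 4)}
Filtering on B = x leaves {(24, 13, 35, 22, 25, x, 20), (24, 13, 35, 22, 30, x, 20), (24, 32, 29, 18, 25, x, 20), (24, 32, 29, 18, 30, x, 20), (24, 6, 21, 30, 25, x, 20), (24, 6, 21, 30, 30, x, 20)}.
π[E, D]: project onto (E, D) → {(21, 25), (21, 30), (29, 25), (29, 30), (35, 25), (35, 30)}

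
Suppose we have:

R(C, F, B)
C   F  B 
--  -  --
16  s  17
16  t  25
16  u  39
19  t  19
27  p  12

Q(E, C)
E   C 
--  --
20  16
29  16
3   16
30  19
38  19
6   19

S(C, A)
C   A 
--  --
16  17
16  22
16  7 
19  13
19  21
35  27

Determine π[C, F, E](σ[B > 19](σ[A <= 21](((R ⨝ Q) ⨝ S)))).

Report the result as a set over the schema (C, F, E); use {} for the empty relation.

{(16, t, 20), (16, t, 29), (16, t, 3), (16, u, 20), (16, u, 29), (16, u, 3)}

Joining R and Q on C yields {(16, s, 17, 20), (16, s, 17, 29), (16, s, 17, 3), (16, t, 25, 20), (16, t, 25, 29), (16, t, 25, 3), (16, u, 39, 20), (16, u, 39, 29), (16, u, 39, 3), (19, t, 19, 30), (19, t, 19, 38), (19, t, 19, 6)}.
Joining (R ⨝ Q) and S on C yields {(16, s, 17, 20, 17), (16, s, 17, 20, 22), (16, s, 17, 20, 7), (16, s, 17, 29, 17), (16, s, 17, 29, 22), (16, s, 17, 29, 7), (16, s, 17, 3, 17), (16, s, 17, 3, 22), (16, s, 17, 3, 7), (16, t, 25, 20, 17), (16, t, 25, 20, 22), (16, t, 25, 20, 7), (16, t, 25, 29, 17), (16, t, 25, 29, 22), (16, t, 25, 29, 7), (16, t, 25, 3, 17), (16, t, 25, 3, 22), (16, t, 25, 3, 7), (16, u, 39, 20, 17), (16, u, 39, 20, 22), (16, u, 39, 20, 7), (16, u, 39, 29, 17), (16, u, 39, 29, 22), (16, u, 39, 29, 7), (16, u, 39, 3, 17), (16, u, 39, 3, 22), (16, u, 39, 3, 7), (19, t, 19, 30, 13), (19, t, 19, 30, 21), (19, t, 19, 38, 13), (19, t, 19, 38, 21), (19, t, 19, 6, 13), (19, t, 19, 6, 21)}.
σ[A <= 21]: keep tuples satisfying A <= 21 → {(16, s, 17, 20, 17), (16, s, 17, 20, 7), (16, s, 17, 29, 17), (16, s, 17, 29, 7), (16, s, 17, 3, 17), (16, s, 17, 3, 7), (16, t, 25, 20, 17), (16, t, 25, 20, 7), (16, t, 25, 29, 17), (16, t, 25, 29, 7), (16, t, 25, 3, 17), (16, t, 25, 3, 7), (16, u, 39, 20, 17), (16, u, 39, 20, 7), (16, u, 39, 29, 17), (16, u, 39, 29, 7), (16, u, 39, 3, 17), (16, u, 39, 3, 7), (19, t, 19, 30, 13), (19, t, 19, 30, 21), (19, t, 19, 38, 13), (19, t, 19, 38, 21), (19, t, 19, 6, 13), (19, t, 19, 6, 21)}
σ[B > 19]: keep tuples satisfying B > 19 → {(16, t, 25, 20, 17), (16, t, 25, 20, 7), (16, t, 25, 29, 17), (16, t, 25, 29, 7), (16, t, 25, 3, 17), (16, t, 25, 3, 7), (16, u, 39, 20, 17), (16, u, 39, 20, 7), (16, u, 39, 29, 17), (16, u, 39, 29, 7), (16, u, 39, 3, 17), (16, u, 39, 3, 7)}
π_{C, F, E} gives {(16, t, 20), (16, t, 29), (16, t, 3), (16, u, 20), (16, u, 29), (16, u, 3)} (6 duplicate(s) eliminated).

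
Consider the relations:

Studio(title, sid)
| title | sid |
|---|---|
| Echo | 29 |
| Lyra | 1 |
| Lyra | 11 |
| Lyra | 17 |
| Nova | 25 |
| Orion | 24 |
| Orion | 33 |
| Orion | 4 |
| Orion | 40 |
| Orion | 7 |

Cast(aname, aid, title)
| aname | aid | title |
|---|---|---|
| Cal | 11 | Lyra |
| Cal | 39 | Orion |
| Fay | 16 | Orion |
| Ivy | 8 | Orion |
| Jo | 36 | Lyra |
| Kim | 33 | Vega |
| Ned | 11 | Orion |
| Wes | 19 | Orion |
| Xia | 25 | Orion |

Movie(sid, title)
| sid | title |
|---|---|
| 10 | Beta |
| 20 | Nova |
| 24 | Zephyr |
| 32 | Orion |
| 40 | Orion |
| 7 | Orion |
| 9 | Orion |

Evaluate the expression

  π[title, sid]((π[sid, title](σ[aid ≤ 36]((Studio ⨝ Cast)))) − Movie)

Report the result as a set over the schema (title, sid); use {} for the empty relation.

Studio ⋈ Cast (natural join on title): {(Lyra, 1, Cal, 11), (Lyra, 1, Jo, 36), (Lyra, 11, Cal, 11), (Lyra, 11, Jo, 36), (Lyra, 17, Cal, 11), (Lyra, 17, Jo, 36), (Orion, 24, Cal, 39), (Orion, 24, Fay, 16), (Orion, 24, Ivy, 8), (Orion, 24, Ned, 11), (Orion, 24, Wes, 19), (Orion, 24, Xia, 25), (Orion, 33, Cal, 39), (Orion, 33, Fay, 16), (Orion, 33, Ivy, 8), (Orion, 33, Ned, 11), (Orion, 33, Wes, 19), (Orion, 33, Xia, 25), (Orion, 4, Cal, 39), (Orion, 4, Fay, 16), (Orion, 4, Ivy, 8), (Orion, 4, Ned, 11), (Orion, 4, Wes, 19), (Orion, 4, Xia, 25), (Orion, 40, Cal, 39), (Orion, 40, Fay, 16), (Orion, 40, Ivy, 8), (Orion, 40, Ned, 11), (Orion, 40, Wes, 19), (Orion, 40, Xia, 25), (Orion, 7, Cal, 39), (Orion, 7, Fay, 16), (Orion, 7, Ivy, 8), (Orion, 7, Ned, 11), (Orion, 7, Wes, 19), (Orion, 7, Xia, 25)}
σ[aid ≤ 36]: keep tuples satisfying aid ≤ 36 → {(Lyra, 1, Cal, 11), (Lyra, 1, Jo, 36), (Lyra, 11, Cal, 11), (Lyra, 11, Jo, 36), (Lyra, 17, Cal, 11), (Lyra, 17, Jo, 36), (Orion, 24, Fay, 16), (Orion, 24, Ivy, 8), (Orion, 24, Ned, 11), (Orion, 24, Wes, 19), (Orion, 24, Xia, 25), (Orion, 33, Fay, 16), (Orion, 33, Ivy, 8), (Orion, 33, Ned, 11), (Orion, 33, Wes, 19), (Orion, 33, Xia, 25), (Orion, 4, Fay, 16), (Orion, 4, Ivy, 8), (Orion, 4, Ned, 11), (Orion, 4, Wes, 19), (Orion, 4, Xia, 25), (Orion, 40, Fay, 16), (Orion, 40, Ivy, 8), (Orion, 40, Ned, 11), (Orion, 40, Wes, 19), (Orion, 40, Xia, 25), (Orion, 7, Fay, 16), (Orion, 7, Ivy, 8), (Orion, 7, Ned, 11), (Orion, 7, Wes, 19), (Orion, 7, Xia, 25)}
Projecting to sid, title (23 duplicate(s) eliminated): {(1, Lyra), (11, Lyra), (17, Lyra), (24, Orion), (33, Orion), (4, Orion), (40, Orion), (7, Orion)}
Difference: {(1, Lyra), (11, Lyra), (17, Lyra), (24, Orion), (33, Orion), (4, Orion), (40, Orion), (7, Orion)} with {(10, Beta), (20, Nova), (24, Zephyr), (32, Orion), (40, Orion), (7, Orion), (9, Orion)} → {(1, Lyra), (11, Lyra), (17, Lyra), (24, Orion), (33, Orion), (4, Orion)}
Projecting to title, sid: {(Lyra, 1), (Lyra, 11), (Lyra, 17), (Orion, 24), (Orion, 33), (Orion, 4)}

{(Lyra, 1), (Lyra, 11), (Lyra, 17), (Orion, 24), (Orion, 33), (Orion, 4)}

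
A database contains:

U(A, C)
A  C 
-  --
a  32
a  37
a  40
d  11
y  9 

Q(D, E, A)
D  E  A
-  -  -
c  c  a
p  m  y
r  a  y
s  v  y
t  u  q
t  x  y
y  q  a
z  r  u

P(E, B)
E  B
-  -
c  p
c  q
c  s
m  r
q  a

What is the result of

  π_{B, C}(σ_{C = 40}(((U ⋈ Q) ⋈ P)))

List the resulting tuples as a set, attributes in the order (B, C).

U ⋈ Q (natural join on A): {(a, 32, c, c), (a, 32, y, q), (a, 37, c, c), (a, 37, y, q), (a, 40, c, c), (a, 40, y, q), (y, 9, p, m), (y, 9, r, a), (y, 9, s, v), (y, 9, t, x)}
(U ⋈ Q) ⋈ P (natural join on E): {(a, 32, c, c, p), (a, 32, c, c, q), (a, 32, c, c, s), (a, 32, y, q, a), (a, 37, c, c, p), (a, 37, c, c, q), (a, 37, c, c, s), (a, 37, y, q, a), (a, 40, c, c, p), (a, 40, c, c, q), (a, 40, c, c, s), (a, 40, y, q, a), (y, 9, p, m, r)}
Filtering on C = 40 leaves {(a, 40, c, c, p), (a, 40, c, c, q), (a, 40, c, c, s), (a, 40, y, q, a)}.
π[B, C]: project onto (B, C) → {(a, 40), (p, 40), (q, 40), (s, 40)}

{(a, 40), (p, 40), (q, 40), (s, 40)}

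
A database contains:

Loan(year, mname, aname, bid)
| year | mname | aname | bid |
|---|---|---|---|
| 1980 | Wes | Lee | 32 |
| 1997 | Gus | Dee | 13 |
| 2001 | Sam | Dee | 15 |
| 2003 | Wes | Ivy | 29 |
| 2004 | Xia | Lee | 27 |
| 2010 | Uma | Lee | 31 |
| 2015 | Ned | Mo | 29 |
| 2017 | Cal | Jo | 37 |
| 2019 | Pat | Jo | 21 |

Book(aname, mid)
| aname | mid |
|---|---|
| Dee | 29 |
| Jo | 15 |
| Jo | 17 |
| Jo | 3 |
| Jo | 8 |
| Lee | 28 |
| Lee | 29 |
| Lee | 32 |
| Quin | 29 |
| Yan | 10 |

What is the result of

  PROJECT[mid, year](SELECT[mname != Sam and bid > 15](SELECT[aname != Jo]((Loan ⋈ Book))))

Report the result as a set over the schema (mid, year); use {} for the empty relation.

{(28, 1980), (28, 2004), (28, 2010), (29, 1980), (29, 2004), (29, 2010), (32, 1980), (32, 2004), (32, 2010)}

Joining Loan and Book on aname yields {(1980, Wes, Lee, 32, 28), (1980, Wes, Lee, 32, 29), (1980, Wes, Lee, 32, 32), (1997, Gus, Dee, 13, 29), (2001, Sam, Dee, 15, 29), (2004, Xia, Lee, 27, 28), (2004, Xia, Lee, 27, 29), (2004, Xia, Lee, 27, 32), (2010, Uma, Lee, 31, 28), (2010, Uma, Lee, 31, 29), (2010, Uma, Lee, 31, 32), (2017, Cal, Jo, 37, 15), (2017, Cal, Jo, 37, 17), (2017, Cal, Jo, 37, 3), (2017, Cal, Jo, 37, 8), (2019, Pat, Jo, 21, 15), (2019, Pat, Jo, 21, 17), (2019, Pat, Jo, 21, 3), (2019, Pat, Jo, 21, 8)}.
Apply σ_{aname != Jo}; surviving tuples: {(1980, Wes, Lee, 32, 28), (1980, Wes, Lee, 32, 29), (1980, Wes, Lee, 32, 32), (1997, Gus, Dee, 13, 29), (2001, Sam, Dee, 15, 29), (2004, Xia, Lee, 27, 28), (2004, Xia, Lee, 27, 29), (2004, Xia, Lee, 27, 32), (2010, Uma, Lee, 31, 28), (2010, Uma, Lee, 31, 29), (2010, Uma, Lee, 31, 32)}
Apply σ_{mname != Sam and bid > 15}; surviving tuples: {(1980, Wes, Lee, 32, 28), (1980, Wes, Lee, 32, 29), (1980, Wes, Lee, 32, 32), (2004, Xia, Lee, 27, 28), (2004, Xia, Lee, 27, 29), (2004, Xia, Lee, 27, 32), (2010, Uma, Lee, 31, 28), (2010, Uma, Lee, 31, 29), (2010, Uma, Lee, 31, 32)}
π[mid, year]: project onto (mid, year) → {(28, 1980), (28, 2004), (28, 2010), (29, 1980), (29, 2004), (29, 2010), (32, 1980), (32, 2004), (32, 2010)}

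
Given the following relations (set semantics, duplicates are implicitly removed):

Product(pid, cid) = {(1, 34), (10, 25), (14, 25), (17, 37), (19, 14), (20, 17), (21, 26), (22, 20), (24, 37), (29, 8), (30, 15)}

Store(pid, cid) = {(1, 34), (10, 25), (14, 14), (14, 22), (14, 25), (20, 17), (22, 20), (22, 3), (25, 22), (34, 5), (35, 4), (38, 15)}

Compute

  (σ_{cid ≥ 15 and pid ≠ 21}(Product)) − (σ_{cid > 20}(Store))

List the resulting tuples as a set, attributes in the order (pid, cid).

σ[cid ≥ 15 and pid ≠ 21]: keep tuples satisfying cid ≥ 15 and pid ≠ 21 → {(1, 34), (10, 25), (14, 25), (17, 37), (20, 17), (22, 20), (24, 37), (30, 15)}
σ[cid > 20]: keep tuples satisfying cid > 20 → {(1, 34), (10, 25), (14, 22), (14, 25), (25, 22)}
Difference: {(1, 34), (10, 25), (14, 25), (17, 37), (20, 17), (22, 20), (24, 37), (30, 15)} with {(1, 34), (10, 25), (14, 22), (14, 25), (25, 22)} → {(17, 37), (20, 17), (22, 20), (24, 37), (30, 15)}

{(17, 37), (20, 17), (22, 20), (24, 37), (30, 15)}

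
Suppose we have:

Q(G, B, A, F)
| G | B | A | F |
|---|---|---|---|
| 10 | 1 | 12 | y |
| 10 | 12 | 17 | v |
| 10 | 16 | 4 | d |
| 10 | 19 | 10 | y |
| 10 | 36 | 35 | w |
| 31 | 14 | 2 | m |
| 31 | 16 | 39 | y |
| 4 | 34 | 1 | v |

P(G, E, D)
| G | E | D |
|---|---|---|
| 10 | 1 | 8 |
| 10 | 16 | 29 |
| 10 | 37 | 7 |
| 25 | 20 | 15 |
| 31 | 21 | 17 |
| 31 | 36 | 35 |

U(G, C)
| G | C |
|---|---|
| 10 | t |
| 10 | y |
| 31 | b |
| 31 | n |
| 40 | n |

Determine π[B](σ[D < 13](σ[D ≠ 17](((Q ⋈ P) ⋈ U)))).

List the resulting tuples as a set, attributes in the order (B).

{1, 12, 16, 19, 36}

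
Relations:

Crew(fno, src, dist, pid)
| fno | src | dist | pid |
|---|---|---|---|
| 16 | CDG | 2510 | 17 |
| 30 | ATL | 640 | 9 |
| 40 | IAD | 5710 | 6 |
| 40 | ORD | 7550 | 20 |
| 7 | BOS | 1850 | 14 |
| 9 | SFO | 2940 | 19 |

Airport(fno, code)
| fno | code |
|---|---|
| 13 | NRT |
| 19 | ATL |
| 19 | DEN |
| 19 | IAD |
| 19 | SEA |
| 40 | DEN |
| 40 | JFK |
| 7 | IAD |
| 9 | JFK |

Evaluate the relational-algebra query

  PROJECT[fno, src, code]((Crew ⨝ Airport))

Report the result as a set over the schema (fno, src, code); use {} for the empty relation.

{(40, IAD, DEN), (40, IAD, JFK), (40, ORD, DEN), (40, ORD, JFK), (7, BOS, IAD), (9, SFO, JFK)}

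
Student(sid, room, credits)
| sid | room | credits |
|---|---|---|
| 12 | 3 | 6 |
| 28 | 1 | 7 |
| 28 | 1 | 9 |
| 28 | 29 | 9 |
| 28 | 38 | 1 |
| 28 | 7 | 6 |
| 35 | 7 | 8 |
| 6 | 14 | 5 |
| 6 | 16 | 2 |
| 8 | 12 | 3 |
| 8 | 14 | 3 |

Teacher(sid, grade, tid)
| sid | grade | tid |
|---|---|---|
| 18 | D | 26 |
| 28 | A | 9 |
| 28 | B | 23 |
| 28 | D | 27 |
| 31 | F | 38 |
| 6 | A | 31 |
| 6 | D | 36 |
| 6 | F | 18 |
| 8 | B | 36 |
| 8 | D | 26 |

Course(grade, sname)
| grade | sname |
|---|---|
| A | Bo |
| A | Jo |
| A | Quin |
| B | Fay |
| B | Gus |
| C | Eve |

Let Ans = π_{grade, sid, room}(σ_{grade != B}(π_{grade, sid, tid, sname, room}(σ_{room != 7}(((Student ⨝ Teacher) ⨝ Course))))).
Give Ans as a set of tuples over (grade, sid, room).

{(A, 28, 1), (A, 28, 29), (A, 28, 38), (A, 6, 14), (A, 6, 16)}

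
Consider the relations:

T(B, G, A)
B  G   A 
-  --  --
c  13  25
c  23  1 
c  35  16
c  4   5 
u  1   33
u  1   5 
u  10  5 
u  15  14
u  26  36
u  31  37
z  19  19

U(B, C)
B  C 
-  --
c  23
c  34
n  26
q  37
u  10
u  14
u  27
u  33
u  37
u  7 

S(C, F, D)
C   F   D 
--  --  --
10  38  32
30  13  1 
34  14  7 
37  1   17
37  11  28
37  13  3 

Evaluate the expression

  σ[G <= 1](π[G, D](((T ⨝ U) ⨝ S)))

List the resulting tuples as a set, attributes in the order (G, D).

T ⋈ U (natural join on B): {(c, 13, 25, 23), (c, 13, 25, 34), (c, 23, 1, 23), (c, 23, 1, 34), (c, 35, 16, 23), (c, 35, 16, 34), (c, 4, 5, 23), (c, 4, 5, 34), (u, 1, 33, 10), (u, 1, 33, 14), (u, 1, 33, 27), (u, 1, 33, 33), (u, 1, 33, 37), (u, 1, 33, 7), (u, 1, 5, 10), (u, 1, 5, 14), (u, 1, 5, 27), (u, 1, 5, 33), (u, 1, 5, 37), (u, 1, 5, 7), (u, 10, 5, 10), (u, 10, 5, 14), (u, 10, 5, 27), (u, 10, 5, 33), (u, 10, 5, 37), (u, 10, 5, 7), (u, 15, 14, 10), (u, 15, 14, 14), (u, 15, 14, 27), (u, 15, 14, 33), (u, 15, 14, 37), (u, 15, 14, 7), (u, 26, 36, 10), (u, 26, 36, 14), (u, 26, 36, 27), (u, 26, 36, 33), (u, 26, 36, 37), (u, 26, 36, 7), (u, 31, 37, 10), (u, 31, 37, 14), (u, 31, 37, 27), (u, 31, 37, 33), (u, 31, 37, 37), (u, 31, 37, 7)}
(T ⨝ U) ⋈ S (natural join on C): {(c, 13, 25, 34, 14, 7), (c, 23, 1, 34, 14, 7), (c, 35, 16, 34, 14, 7), (c, 4, 5, 34, 14, 7), (u, 1, 33, 10, 38, 32), (u, 1, 33, 37, 1, 17), (u, 1, 33, 37, 11, 28), (u, 1, 33, 37, 13, 3), (u, 1, 5, 10, 38, 32), (u, 1, 5, 37, 1, 17), (u, 1, 5, 37, 11, 28), (u, 1, 5, 37, 13, 3), (u, 10, 5, 10, 38, 32), (u, 10, 5, 37, 1, 17), (u, 10, 5, 37, 11, 28), (u, 10, 5, 37, 13, 3), (u, 15, 14, 10, 38, 32), (u, 15, 14, 37, 1, 17), (u, 15, 14, 37, 11, 28), (u, 15, 14, 37, 13, 3), (u, 26, 36, 10, 38, 32), (u, 26, 36, 37, 1, 17), (u, 26, 36, 37, 11, 28), (u, 26, 36, 37, 13, 3), (u, 31, 37, 10, 38, 32), (u, 31, 37, 37, 1, 17), (u, 31, 37, 37, 11, 28), (u, 31, 37, 37, 13, 3)}
π[G, D]: project onto (G, D) (4 duplicate(s) eliminated) → {(1, 17), (1, 28), (1, 3), (1, 32), (10, 17), (10, 28), (10, 3), (10, 32), (13, 7), (15, 17), (15, 28), (15, 3), (15, 32), (23, 7), (26, 17), (26, 28), (26, 3), (26, 32), (31, 17), (31, 28), (31, 3), (31, 32), (35, 7), (4, 7)}
Selection G <= 1: {(1, 17), (1, 28), (1, 3), (1, 32)}

{(1, 17), (1, 28), (1, 3), (1, 32)}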